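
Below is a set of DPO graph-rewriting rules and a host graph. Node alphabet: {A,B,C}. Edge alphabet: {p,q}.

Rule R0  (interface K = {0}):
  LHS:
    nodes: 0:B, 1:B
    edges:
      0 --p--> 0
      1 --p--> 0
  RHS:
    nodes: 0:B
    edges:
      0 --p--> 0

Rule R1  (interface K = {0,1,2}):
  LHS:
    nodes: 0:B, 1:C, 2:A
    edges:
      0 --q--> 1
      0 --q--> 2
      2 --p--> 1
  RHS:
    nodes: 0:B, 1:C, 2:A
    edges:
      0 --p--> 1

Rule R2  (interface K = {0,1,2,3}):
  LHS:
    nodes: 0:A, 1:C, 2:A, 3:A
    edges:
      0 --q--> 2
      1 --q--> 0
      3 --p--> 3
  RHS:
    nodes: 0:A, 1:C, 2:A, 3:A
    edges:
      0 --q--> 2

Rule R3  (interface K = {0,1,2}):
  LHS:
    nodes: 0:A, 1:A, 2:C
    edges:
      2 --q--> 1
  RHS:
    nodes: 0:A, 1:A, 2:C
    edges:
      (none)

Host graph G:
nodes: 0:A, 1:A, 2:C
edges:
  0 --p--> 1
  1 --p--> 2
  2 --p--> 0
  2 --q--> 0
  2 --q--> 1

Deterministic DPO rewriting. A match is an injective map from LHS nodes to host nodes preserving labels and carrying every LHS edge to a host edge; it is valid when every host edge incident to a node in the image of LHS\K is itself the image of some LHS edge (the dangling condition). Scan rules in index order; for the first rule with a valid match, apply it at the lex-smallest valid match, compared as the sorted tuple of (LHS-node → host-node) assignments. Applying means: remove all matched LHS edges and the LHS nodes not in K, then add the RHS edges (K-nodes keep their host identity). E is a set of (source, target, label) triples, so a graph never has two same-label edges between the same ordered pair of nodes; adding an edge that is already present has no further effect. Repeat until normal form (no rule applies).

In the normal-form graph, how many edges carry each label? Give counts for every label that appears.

Answer: p:3

Derivation:
start.  V:3 E:5  edges: 0-p->1 1-p->2 2-p->0 2-q->0 2-q->1
1. fire R3 via {0↦0, 1↦1, 2↦2}  →  V:3 E:4  edges: 0-p->1 1-p->2 2-p->0 2-q->0
2. fire R3 via {0↦1, 1↦0, 2↦2}  →  V:3 E:3  edges: 0-p->1 1-p->2 2-p->0
normal form: no rule applies after step 2
NF edges: [(0, 1, 'p'), (1, 2, 'p'), (2, 0, 'p')]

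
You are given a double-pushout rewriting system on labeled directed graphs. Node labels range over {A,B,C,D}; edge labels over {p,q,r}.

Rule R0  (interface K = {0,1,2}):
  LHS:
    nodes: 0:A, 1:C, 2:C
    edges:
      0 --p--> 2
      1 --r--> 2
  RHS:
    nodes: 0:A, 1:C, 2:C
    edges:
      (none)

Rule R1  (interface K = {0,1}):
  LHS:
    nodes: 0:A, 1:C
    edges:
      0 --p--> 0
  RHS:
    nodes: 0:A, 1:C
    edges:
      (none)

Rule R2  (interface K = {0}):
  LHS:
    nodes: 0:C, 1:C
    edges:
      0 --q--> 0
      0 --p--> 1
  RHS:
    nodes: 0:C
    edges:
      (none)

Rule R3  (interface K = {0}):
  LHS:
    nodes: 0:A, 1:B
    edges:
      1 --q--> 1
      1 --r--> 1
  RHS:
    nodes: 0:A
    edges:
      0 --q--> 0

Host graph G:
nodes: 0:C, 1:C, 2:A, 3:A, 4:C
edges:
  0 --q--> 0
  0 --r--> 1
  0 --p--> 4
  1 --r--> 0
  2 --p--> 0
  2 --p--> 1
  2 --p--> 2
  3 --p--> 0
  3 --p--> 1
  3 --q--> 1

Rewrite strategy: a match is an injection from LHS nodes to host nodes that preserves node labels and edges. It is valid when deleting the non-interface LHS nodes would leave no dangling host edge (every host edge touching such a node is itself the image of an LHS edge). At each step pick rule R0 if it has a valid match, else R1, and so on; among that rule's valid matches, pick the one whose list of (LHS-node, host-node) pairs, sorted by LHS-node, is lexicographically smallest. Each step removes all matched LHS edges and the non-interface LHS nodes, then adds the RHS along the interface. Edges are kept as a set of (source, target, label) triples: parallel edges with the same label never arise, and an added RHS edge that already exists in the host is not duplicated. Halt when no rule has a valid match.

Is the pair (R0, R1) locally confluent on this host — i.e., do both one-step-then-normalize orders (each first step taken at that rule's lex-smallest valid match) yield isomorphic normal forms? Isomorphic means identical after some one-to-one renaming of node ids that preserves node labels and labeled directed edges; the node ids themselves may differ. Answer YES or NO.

branch R0-first: apply at {0↦2, 1↦0, 2↦1} → |E|=8, then 3 more step(s) → NF |V|=4 |E|=3 V={0:C, 1:C, 2:A, 3:A} E=3-p->0 3-p->1 3-q->1
branch R1-first: apply at {0↦2, 1↦0} → |E|=9, then 3 more step(s) → NF |V|=4 |E|=3 V={0:C, 1:C, 2:A, 3:A} E=3-p->0 3-p->1 3-q->1
graphs isomorphic (equal up to label-preserving node renaming)

Answer: YES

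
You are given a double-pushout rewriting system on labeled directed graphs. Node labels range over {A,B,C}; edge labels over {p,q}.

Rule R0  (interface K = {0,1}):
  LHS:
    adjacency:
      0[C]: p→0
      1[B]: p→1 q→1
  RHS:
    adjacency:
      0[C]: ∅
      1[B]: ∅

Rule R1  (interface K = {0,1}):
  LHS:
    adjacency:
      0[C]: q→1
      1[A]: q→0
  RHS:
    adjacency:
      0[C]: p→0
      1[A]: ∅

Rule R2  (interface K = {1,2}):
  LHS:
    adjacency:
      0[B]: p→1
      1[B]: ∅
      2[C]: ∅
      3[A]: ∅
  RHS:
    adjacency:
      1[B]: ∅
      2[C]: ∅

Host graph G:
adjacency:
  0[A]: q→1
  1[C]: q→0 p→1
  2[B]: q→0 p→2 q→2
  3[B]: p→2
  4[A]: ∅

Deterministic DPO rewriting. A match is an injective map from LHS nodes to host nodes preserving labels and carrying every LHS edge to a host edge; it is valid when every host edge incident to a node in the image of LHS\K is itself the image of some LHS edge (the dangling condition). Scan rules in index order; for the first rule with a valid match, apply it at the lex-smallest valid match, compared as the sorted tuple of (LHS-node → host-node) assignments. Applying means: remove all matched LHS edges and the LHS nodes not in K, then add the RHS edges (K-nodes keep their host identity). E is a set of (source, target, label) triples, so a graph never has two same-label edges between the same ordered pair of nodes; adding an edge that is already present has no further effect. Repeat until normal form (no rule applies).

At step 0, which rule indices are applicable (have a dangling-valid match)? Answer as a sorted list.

Answer: [R0,R1,R2]

Steps:
R0: 1 valid match — {0↦1, 1↦2}
R1: 1 valid match — {0↦1, 1↦0}
R2: 1 valid match — {0↦3, 1↦2, 2↦1, 3↦4}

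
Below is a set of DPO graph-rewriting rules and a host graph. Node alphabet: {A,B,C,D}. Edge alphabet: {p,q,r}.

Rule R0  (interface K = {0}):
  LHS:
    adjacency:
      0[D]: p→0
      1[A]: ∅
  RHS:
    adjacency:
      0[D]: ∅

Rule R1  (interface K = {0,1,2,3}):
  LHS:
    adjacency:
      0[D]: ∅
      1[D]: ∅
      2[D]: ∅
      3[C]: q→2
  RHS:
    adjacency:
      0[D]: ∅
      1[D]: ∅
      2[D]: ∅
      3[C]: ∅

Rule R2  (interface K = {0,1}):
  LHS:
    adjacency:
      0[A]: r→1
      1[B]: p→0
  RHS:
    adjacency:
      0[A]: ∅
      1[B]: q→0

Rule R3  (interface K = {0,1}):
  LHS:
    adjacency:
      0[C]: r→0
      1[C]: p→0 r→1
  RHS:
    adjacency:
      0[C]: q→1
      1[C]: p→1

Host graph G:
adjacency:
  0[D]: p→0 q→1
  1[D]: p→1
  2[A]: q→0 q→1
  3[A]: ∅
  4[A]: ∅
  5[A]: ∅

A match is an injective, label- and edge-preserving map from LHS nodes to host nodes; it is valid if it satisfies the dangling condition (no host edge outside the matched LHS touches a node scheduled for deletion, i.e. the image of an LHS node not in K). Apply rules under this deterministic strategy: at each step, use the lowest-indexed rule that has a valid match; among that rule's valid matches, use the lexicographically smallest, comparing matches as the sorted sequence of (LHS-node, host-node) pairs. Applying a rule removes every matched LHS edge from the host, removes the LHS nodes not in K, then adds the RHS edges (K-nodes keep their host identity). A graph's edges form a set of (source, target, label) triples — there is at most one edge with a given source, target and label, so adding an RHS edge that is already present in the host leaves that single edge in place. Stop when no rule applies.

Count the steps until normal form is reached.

Answer: 2

Derivation:
[0] host  ⇒  6 nodes, 5 edges  {0-p->0 0-q->1 1-p->1 2-q->0 2-q->1}
[1] R0 @ {0↦0, 1↦3}  ⇒  5 nodes, 4 edges  {0-q->1 1-p->1 2-q->0 2-q->1}
[2] R0 @ {0↦1, 1↦4}  ⇒  4 nodes, 3 edges  {0-q->1 2-q->0 2-q->1}
final graph: no rule applies after step 2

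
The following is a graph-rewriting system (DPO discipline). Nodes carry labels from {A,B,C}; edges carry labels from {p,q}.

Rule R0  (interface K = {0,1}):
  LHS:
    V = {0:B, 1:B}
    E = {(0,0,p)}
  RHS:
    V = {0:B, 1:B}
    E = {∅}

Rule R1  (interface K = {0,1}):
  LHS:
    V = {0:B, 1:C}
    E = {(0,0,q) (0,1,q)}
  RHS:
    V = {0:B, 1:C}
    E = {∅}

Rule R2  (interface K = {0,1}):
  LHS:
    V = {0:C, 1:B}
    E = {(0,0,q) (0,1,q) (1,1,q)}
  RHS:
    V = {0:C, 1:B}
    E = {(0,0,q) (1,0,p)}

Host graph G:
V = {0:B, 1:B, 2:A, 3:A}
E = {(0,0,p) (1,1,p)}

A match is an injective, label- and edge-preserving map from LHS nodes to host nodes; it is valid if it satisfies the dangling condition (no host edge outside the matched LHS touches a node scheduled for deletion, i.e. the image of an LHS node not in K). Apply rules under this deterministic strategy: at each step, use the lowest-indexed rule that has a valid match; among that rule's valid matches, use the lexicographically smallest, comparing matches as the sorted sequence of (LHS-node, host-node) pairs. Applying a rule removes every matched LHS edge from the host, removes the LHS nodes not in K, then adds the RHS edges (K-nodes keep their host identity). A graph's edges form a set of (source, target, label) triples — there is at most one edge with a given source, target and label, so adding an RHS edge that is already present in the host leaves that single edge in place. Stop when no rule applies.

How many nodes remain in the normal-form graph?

initial: |V|=4 |E|=2  E = 0-p->0 1-p->1
step 1: apply R0 at {0↦0, 1↦1}  → |V|=4 |E|=1  E = 1-p->1
step 2: apply R0 at {0↦1, 1↦0}  → |V|=4 |E|=0  E = ∅
normal form: no rule applies after step 2
NF nodes: {0:B, 1:B, 2:A, 3:A}

Answer: 4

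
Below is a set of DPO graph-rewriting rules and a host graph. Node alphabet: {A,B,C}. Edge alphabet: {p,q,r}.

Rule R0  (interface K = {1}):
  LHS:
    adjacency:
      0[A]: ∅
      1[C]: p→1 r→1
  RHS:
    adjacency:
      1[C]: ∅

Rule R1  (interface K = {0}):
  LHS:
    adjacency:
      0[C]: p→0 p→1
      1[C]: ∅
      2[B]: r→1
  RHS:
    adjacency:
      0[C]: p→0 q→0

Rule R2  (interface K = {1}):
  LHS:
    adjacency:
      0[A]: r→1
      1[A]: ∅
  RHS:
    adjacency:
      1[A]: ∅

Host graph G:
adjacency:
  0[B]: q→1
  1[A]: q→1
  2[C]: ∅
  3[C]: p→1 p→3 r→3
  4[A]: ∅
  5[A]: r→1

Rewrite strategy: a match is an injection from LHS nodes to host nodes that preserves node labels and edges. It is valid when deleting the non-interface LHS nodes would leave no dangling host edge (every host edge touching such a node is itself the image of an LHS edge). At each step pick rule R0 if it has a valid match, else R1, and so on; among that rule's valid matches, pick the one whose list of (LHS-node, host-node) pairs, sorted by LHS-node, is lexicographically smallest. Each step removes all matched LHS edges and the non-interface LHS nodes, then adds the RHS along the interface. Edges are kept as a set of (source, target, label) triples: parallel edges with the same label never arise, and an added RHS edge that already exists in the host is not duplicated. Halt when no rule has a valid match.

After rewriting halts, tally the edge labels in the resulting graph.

[0] host  ⇒  6 nodes, 6 edges  {0-q->1 1-q->1 3-p->1 3-p->3 3-r->3 5-r->1}
[1] R0 @ {0↦4, 1↦3}  ⇒  5 nodes, 4 edges  {0-q->1 1-q->1 3-p->1 5-r->1}
[2] R2 @ {0↦5, 1↦1}  ⇒  4 nodes, 3 edges  {0-q->1 1-q->1 3-p->1}
final graph: no rule applies after step 2
NF edges: [(0, 1, 'q'), (1, 1, 'q'), (3, 1, 'p')]

Answer: p:1 q:2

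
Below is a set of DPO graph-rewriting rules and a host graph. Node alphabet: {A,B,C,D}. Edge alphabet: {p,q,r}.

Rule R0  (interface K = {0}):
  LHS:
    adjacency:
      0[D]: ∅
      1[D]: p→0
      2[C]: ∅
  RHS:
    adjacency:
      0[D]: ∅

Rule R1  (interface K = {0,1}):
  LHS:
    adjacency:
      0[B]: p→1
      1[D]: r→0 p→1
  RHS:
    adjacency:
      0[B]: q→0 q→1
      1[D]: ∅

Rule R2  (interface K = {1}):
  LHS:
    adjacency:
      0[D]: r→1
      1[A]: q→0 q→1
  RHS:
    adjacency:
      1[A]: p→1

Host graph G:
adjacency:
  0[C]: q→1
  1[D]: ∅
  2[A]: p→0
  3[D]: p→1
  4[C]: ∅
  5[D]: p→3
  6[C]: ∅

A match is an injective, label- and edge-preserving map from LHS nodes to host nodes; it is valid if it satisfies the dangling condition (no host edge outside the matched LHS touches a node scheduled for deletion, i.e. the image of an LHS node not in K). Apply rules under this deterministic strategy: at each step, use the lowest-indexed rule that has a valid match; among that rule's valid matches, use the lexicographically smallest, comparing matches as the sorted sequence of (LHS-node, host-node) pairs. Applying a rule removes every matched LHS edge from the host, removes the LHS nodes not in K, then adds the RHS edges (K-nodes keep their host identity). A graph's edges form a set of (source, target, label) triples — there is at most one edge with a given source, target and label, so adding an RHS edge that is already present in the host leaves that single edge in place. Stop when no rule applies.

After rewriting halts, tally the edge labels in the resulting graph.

initial: |V|=7 |E|=4  E = 0-q->1 2-p->0 3-p->1 5-p->3
step 1: apply R0 at {0↦3, 1↦5, 2↦4}  → |V|=5 |E|=3  E = 0-q->1 2-p->0 3-p->1
step 2: apply R0 at {0↦1, 1↦3, 2↦6}  → |V|=3 |E|=2  E = 0-q->1 2-p->0
final graph: no rule applies after step 2
NF edges: [(0, 1, 'q'), (2, 0, 'p')]

Answer: p:1 q:1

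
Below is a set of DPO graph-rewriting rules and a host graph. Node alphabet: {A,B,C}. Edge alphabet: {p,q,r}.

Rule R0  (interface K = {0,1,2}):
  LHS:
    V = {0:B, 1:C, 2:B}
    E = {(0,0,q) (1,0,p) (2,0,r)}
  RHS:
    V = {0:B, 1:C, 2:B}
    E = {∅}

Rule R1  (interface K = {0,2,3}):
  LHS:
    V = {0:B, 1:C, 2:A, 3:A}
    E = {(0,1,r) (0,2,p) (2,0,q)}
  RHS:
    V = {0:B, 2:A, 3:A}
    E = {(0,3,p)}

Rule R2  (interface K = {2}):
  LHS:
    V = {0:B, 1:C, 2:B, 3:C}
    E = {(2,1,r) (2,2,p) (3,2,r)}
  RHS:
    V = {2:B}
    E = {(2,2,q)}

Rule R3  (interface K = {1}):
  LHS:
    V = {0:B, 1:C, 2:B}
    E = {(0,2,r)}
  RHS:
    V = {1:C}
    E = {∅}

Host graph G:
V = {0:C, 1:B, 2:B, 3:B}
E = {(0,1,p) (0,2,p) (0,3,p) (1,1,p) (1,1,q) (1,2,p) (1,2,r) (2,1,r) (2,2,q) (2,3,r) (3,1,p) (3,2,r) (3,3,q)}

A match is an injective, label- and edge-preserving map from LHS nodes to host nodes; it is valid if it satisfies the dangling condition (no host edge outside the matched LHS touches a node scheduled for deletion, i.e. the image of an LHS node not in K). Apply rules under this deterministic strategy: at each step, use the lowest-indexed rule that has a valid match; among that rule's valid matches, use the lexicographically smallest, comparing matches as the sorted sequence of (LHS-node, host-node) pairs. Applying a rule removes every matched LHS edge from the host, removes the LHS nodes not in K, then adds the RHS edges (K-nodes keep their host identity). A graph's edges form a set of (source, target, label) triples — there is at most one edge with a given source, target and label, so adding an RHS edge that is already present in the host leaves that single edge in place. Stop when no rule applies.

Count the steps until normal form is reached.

Answer: 3

Steps:
[0] host  ⇒  4 nodes, 13 edges  {0-p->1 0-p->2 0-p->3 1-p->1 1-q->1 1-p->2 1-r->2 2-r->1 2-q->2 2-r->3 3-p->1 3-r->2 3-q->3}
[1] R0 @ {0↦1, 1↦0, 2↦2}  ⇒  4 nodes, 10 edges  {0-p->2 0-p->3 1-p->1 1-p->2 1-r->2 2-q->2 2-r->3 3-p->1 3-r->2 3-q->3}
[2] R0 @ {0↦2, 1↦0, 2↦1}  ⇒  4 nodes, 7 edges  {0-p->3 1-p->1 1-p->2 2-r->3 3-p->1 3-r->2 3-q->3}
[3] R0 @ {0↦3, 1↦0, 2↦2}  ⇒  4 nodes, 4 edges  {1-p->1 1-p->2 3-p->1 3-r->2}
normal form: no rule applies after step 3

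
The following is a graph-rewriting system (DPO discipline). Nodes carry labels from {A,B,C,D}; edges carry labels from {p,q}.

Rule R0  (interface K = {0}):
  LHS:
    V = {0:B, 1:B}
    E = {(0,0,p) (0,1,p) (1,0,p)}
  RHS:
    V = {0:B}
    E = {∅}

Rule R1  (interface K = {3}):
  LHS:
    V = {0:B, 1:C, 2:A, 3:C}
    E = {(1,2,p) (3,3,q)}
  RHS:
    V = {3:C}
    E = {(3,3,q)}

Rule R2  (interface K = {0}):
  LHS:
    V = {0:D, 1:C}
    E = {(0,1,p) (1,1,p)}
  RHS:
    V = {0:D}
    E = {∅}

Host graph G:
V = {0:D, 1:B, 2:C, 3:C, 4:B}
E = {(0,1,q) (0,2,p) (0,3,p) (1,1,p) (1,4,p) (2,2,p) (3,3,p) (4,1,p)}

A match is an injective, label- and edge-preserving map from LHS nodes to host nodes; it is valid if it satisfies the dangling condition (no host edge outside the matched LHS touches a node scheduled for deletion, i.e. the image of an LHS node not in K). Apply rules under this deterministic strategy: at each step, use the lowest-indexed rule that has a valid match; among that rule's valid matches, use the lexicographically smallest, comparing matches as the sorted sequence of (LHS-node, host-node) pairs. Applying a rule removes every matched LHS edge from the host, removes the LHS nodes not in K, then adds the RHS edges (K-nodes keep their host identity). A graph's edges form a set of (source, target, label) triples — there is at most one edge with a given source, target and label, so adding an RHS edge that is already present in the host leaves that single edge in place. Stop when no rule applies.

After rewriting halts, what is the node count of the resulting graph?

start.  V:5 E:8  edges: 0-q->1 0-p->2 0-p->3 1-p->1 1-p->4 2-p->2 3-p->3 4-p->1
1. fire R0 via {0↦1, 1↦4}  →  V:4 E:5  edges: 0-q->1 0-p->2 0-p->3 2-p->2 3-p->3
2. fire R2 via {0↦0, 1↦2}  →  V:3 E:3  edges: 0-q->1 0-p->3 3-p->3
3. fire R2 via {0↦0, 1↦3}  →  V:2 E:1  edges: 0-q->1
halt: no rule applies after step 3
NF nodes: {0:D, 1:B}

Answer: 2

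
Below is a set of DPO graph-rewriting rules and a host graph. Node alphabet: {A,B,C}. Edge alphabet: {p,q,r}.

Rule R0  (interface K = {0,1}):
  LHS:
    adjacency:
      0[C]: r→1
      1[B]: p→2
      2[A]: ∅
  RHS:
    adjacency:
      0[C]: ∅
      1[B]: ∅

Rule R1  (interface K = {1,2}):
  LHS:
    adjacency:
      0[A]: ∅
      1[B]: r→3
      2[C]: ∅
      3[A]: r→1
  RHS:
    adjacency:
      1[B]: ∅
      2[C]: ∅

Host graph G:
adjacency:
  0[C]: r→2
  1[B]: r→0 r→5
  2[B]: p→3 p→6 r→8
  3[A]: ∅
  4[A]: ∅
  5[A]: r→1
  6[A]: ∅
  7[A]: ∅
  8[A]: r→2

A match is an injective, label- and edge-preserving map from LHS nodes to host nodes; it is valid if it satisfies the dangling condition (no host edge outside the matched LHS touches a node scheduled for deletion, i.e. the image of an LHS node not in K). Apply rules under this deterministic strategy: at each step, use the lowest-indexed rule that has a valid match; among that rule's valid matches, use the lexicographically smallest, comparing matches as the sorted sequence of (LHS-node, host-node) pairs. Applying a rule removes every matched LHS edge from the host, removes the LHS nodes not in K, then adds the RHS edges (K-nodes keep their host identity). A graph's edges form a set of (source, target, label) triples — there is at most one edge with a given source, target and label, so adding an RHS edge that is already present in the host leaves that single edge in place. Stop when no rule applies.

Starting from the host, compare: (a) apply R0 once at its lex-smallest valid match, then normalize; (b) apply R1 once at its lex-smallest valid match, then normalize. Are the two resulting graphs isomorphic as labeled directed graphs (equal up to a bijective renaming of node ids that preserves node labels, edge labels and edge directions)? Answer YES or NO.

branch R0-first: apply at {0↦0, 1↦2, 2↦3} → |E|=6, then 2 more step(s) → NF |V|=4 |E|=2 V={0:C, 1:B, 2:B, 6:A} E=1-r->0 2-p->6
branch R1-first: apply at {0↦4, 1↦1, 2↦0, 3↦5} → |E|=6, then 2 more step(s) → NF |V|=4 |E|=2 V={0:C, 1:B, 2:B, 6:A} E=1-r->0 2-p->6
graphs isomorphic (equal up to label-preserving node renaming)

Answer: YES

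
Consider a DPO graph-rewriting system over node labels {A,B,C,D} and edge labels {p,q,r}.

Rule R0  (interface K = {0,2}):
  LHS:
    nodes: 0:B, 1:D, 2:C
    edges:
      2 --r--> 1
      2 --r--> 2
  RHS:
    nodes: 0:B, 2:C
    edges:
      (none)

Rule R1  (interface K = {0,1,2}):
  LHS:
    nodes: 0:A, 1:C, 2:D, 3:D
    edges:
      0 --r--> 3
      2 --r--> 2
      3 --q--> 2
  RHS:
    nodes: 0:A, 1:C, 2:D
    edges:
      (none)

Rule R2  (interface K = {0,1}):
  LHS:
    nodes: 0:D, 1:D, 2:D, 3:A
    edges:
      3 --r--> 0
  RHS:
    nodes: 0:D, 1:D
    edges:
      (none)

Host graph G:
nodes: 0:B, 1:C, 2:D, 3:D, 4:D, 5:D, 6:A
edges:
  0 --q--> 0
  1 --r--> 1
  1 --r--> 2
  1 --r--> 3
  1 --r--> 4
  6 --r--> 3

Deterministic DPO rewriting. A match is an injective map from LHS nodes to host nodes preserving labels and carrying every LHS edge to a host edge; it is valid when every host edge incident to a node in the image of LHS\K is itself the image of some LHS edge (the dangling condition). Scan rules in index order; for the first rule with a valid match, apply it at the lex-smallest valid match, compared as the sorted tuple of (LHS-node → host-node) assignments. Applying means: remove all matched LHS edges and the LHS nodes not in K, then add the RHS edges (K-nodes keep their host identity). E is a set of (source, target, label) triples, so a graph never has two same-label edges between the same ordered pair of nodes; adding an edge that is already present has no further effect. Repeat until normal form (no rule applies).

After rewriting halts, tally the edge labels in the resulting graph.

Answer: q:1 r:2

Derivation:
[0] host  ⇒  7 nodes, 6 edges  {0-q->0 1-r->1 1-r->2 1-r->3 1-r->4 6-r->3}
[1] R0 @ {0↦0, 1↦2, 2↦1}  ⇒  6 nodes, 4 edges  {0-q->0 1-r->3 1-r->4 6-r->3}
[2] R2 @ {0↦3, 1↦4, 2↦5, 3↦6}  ⇒  4 nodes, 3 edges  {0-q->0 1-r->3 1-r->4}
final graph: no rule applies after step 2
NF edges: [(0, 0, 'q'), (1, 3, 'r'), (1, 4, 'r')]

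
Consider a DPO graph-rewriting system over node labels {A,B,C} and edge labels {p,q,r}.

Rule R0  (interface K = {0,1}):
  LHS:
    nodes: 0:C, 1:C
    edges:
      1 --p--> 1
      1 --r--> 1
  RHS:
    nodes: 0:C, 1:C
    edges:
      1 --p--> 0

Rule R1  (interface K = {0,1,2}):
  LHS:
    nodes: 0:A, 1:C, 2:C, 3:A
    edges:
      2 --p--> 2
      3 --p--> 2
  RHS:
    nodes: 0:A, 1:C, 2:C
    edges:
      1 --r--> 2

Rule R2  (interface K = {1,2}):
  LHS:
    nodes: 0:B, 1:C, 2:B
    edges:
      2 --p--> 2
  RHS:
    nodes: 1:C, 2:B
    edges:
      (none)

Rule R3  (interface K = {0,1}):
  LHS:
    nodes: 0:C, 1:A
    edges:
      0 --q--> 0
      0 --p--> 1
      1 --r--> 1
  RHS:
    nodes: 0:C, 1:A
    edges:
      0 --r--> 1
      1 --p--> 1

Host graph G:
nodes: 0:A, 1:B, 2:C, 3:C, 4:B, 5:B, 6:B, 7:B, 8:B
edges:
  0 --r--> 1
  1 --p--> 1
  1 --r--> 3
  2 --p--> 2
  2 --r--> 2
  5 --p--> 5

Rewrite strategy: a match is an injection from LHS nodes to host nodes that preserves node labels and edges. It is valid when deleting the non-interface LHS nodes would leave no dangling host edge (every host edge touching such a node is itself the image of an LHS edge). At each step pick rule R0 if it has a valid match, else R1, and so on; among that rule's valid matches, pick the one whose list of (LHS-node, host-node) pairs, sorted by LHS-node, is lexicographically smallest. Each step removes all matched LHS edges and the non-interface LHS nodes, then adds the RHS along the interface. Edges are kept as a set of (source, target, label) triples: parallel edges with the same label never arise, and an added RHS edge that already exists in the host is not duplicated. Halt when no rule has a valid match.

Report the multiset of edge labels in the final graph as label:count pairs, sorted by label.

start.  V:9 E:6  edges: 0-r->1 1-p->1 1-r->3 2-p->2 2-r->2 5-p->5
1. fire R0 via {0↦3, 1↦2}  →  V:9 E:5  edges: 0-r->1 1-p->1 1-r->3 2-p->3 5-p->5
2. fire R2 via {0↦4, 1↦2, 2↦1}  →  V:8 E:4  edges: 0-r->1 1-r->3 2-p->3 5-p->5
3. fire R2 via {0↦6, 1↦2, 2↦5}  →  V:7 E:3  edges: 0-r->1 1-r->3 2-p->3
final graph: no rule applies after step 3
NF edges: [(0, 1, 'r'), (1, 3, 'r'), (2, 3, 'p')]

Answer: p:1 r:2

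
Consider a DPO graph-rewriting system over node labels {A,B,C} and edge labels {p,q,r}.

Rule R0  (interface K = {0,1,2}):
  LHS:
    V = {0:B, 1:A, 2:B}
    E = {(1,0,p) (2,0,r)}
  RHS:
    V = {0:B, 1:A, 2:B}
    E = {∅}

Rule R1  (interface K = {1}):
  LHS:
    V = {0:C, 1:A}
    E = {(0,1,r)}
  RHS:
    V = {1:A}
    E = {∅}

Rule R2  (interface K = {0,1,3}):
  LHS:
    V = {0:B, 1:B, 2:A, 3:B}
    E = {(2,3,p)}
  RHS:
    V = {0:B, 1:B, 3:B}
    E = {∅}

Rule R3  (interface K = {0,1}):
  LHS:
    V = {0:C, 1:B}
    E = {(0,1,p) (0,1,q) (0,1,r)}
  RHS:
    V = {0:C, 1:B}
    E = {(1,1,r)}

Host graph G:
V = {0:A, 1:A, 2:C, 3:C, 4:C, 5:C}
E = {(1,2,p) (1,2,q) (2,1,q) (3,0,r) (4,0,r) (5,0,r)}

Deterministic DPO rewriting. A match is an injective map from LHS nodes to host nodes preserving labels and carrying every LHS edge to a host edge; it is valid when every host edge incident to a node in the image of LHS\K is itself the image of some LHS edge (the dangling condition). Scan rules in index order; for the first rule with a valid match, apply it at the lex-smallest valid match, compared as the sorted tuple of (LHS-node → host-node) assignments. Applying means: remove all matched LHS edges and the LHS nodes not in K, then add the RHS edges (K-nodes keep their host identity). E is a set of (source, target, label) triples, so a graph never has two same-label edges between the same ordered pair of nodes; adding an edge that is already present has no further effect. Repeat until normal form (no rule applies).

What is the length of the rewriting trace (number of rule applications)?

Answer: 3

Steps:
initial: |V|=6 |E|=6  E = 1-p->2 1-q->2 2-q->1 3-r->0 4-r->0 5-r->0
step 1: apply R1 at {0↦3, 1↦0}  → |V|=5 |E|=5  E = 1-p->2 1-q->2 2-q->1 4-r->0 5-r->0
step 2: apply R1 at {0↦4, 1↦0}  → |V|=4 |E|=4  E = 1-p->2 1-q->2 2-q->1 5-r->0
step 3: apply R1 at {0↦5, 1↦0}  → |V|=3 |E|=3  E = 1-p->2 1-q->2 2-q->1
halt: no rule applies after step 3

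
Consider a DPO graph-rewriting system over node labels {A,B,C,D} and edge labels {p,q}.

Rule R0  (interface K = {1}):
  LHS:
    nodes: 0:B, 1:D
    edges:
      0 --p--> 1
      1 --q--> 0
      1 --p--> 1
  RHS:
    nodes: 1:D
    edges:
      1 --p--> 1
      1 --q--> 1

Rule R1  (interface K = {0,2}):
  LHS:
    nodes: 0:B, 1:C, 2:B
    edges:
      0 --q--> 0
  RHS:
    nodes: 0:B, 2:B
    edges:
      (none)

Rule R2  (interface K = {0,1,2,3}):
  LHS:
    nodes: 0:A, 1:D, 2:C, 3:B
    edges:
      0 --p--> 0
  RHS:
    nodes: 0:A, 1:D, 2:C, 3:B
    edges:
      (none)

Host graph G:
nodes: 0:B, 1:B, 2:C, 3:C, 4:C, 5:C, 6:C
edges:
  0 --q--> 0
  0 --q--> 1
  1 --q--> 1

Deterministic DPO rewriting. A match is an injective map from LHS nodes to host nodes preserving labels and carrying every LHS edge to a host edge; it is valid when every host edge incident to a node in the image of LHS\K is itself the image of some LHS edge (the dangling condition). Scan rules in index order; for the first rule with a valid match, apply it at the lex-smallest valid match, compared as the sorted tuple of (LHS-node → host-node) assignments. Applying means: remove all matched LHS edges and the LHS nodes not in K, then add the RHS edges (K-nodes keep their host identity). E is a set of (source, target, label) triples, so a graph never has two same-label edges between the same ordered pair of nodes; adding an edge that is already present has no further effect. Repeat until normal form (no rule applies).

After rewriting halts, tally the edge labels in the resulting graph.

Answer: q:1

Rewrite trace:
start.  V:7 E:3  edges: 0-q->0 0-q->1 1-q->1
1. fire R1 via {0↦0, 1↦2, 2↦1}  →  V:6 E:2  edges: 0-q->1 1-q->1
2. fire R1 via {0↦1, 1↦3, 2↦0}  →  V:5 E:1  edges: 0-q->1
halt: no rule applies after step 2
NF edges: [(0, 1, 'q')]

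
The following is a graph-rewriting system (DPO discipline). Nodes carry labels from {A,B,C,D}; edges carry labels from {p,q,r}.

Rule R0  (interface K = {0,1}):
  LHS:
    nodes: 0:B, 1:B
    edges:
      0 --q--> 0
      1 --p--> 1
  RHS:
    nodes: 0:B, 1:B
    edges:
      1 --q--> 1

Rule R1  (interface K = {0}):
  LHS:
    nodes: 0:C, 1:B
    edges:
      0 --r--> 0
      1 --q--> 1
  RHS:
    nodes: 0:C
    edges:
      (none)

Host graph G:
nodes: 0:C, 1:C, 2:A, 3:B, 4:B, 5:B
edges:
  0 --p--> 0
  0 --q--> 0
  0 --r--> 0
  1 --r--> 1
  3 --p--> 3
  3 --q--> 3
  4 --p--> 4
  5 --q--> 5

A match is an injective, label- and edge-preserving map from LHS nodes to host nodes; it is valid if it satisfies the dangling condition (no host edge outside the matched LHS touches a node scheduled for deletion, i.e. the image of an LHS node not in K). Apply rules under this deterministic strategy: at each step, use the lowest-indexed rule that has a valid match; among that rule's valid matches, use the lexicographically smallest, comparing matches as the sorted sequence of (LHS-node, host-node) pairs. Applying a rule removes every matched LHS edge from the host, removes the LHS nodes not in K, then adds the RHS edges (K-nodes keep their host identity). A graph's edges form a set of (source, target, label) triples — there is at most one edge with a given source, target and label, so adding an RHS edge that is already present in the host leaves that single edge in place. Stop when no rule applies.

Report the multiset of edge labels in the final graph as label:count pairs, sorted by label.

Answer: p:1 q:1

Derivation:
[0] host  ⇒  6 nodes, 8 edges  {0-p->0 0-q->0 0-r->0 1-r->1 3-p->3 3-q->3 4-p->4 5-q->5}
[1] R0 @ {0↦3, 1↦4}  ⇒  6 nodes, 7 edges  {0-p->0 0-q->0 0-r->0 1-r->1 3-p->3 4-q->4 5-q->5}
[2] R0 @ {0↦4, 1↦3}  ⇒  6 nodes, 6 edges  {0-p->0 0-q->0 0-r->0 1-r->1 3-q->3 5-q->5}
[3] R1 @ {0↦0, 1↦3}  ⇒  5 nodes, 4 edges  {0-p->0 0-q->0 1-r->1 5-q->5}
[4] R1 @ {0↦1, 1↦5}  ⇒  4 nodes, 2 edges  {0-p->0 0-q->0}
normal form: no rule applies after step 4
NF edges: [(0, 0, 'p'), (0, 0, 'q')]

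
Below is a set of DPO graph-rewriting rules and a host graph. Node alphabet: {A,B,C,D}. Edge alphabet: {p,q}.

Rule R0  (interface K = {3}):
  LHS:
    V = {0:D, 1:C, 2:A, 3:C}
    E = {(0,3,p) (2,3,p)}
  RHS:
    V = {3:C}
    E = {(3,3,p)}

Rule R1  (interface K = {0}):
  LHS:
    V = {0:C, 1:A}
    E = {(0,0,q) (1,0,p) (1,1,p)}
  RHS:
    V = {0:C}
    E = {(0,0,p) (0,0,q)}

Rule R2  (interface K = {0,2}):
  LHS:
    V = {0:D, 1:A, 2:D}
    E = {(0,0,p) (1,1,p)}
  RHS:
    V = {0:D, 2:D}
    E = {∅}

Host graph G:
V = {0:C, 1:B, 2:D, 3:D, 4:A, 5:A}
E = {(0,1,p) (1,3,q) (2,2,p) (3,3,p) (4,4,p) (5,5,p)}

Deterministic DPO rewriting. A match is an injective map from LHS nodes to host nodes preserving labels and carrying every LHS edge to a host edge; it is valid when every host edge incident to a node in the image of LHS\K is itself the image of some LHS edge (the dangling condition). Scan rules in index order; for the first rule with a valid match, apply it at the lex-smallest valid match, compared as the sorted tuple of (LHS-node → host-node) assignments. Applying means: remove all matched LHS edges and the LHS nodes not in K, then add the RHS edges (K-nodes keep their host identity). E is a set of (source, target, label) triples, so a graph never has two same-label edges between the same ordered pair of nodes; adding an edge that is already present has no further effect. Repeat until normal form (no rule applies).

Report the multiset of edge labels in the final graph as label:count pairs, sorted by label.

Answer: p:1 q:1

Steps:
initial: |V|=6 |E|=6  E = 0-p->1 1-q->3 2-p->2 3-p->3 4-p->4 5-p->5
step 1: apply R2 at {0↦2, 1↦4, 2↦3}  → |V|=5 |E|=4  E = 0-p->1 1-q->3 3-p->3 5-p->5
step 2: apply R2 at {0↦3, 1↦5, 2↦2}  → |V|=4 |E|=2  E = 0-p->1 1-q->3
normal form: no rule applies after step 2
NF edges: [(0, 1, 'p'), (1, 3, 'q')]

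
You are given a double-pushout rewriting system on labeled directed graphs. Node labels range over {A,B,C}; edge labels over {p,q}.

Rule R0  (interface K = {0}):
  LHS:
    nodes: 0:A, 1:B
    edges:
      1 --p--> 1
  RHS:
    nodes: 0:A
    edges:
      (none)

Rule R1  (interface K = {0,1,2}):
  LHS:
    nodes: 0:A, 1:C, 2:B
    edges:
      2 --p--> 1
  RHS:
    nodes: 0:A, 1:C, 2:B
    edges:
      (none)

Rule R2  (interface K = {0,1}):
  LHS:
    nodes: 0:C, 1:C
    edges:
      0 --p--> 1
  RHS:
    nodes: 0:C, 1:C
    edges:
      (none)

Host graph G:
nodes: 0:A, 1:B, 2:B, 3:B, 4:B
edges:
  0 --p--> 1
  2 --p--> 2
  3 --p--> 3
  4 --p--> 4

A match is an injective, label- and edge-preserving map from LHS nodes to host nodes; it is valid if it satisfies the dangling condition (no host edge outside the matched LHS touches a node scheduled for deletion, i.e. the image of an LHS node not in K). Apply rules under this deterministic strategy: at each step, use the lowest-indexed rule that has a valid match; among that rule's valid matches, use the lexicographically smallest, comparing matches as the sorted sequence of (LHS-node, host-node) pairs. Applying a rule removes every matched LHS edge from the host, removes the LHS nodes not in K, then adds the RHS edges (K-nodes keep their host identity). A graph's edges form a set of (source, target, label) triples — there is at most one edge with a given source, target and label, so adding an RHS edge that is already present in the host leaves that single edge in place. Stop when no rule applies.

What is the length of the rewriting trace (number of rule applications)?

[0] host  ⇒  5 nodes, 4 edges  {0-p->1 2-p->2 3-p->3 4-p->4}
[1] R0 @ {0↦0, 1↦2}  ⇒  4 nodes, 3 edges  {0-p->1 3-p->3 4-p->4}
[2] R0 @ {0↦0, 1↦3}  ⇒  3 nodes, 2 edges  {0-p->1 4-p->4}
[3] R0 @ {0↦0, 1↦4}  ⇒  2 nodes, 1 edges  {0-p->1}
final graph: no rule applies after step 3

Answer: 3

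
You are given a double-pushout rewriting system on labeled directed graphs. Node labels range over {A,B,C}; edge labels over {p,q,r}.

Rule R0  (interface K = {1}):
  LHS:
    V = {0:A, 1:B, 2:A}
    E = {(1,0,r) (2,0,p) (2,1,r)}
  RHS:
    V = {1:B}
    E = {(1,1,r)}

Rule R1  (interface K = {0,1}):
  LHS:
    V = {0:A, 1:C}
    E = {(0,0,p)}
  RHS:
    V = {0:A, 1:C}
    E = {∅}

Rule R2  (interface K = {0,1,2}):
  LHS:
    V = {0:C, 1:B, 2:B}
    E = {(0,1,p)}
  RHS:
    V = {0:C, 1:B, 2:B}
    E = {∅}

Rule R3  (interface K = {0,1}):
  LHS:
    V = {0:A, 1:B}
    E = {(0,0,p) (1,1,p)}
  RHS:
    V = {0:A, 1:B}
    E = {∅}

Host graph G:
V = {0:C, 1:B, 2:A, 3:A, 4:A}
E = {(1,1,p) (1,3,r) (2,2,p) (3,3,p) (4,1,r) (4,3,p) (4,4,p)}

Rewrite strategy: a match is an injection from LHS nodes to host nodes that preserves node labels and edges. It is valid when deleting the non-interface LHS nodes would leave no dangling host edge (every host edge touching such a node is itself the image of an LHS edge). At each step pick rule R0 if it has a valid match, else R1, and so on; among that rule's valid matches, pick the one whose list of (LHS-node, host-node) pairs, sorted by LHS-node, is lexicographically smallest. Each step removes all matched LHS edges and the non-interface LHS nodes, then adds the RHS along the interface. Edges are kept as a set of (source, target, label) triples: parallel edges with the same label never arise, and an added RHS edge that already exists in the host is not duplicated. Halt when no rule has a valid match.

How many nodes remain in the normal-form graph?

[0] host  ⇒  5 nodes, 7 edges  {1-p->1 1-r->3 2-p->2 3-p->3 4-r->1 4-p->3 4-p->4}
[1] R1 @ {0↦2, 1↦0}  ⇒  5 nodes, 6 edges  {1-p->1 1-r->3 3-p->3 4-r->1 4-p->3 4-p->4}
[2] R1 @ {0↦3, 1↦0}  ⇒  5 nodes, 5 edges  {1-p->1 1-r->3 4-r->1 4-p->3 4-p->4}
[3] R1 @ {0↦4, 1↦0}  ⇒  5 nodes, 4 edges  {1-p->1 1-r->3 4-r->1 4-p->3}
[4] R0 @ {0↦3, 1↦1, 2↦4}  ⇒  3 nodes, 2 edges  {1-p->1 1-r->1}
normal form: no rule applies after step 4
NF nodes: {0:C, 1:B, 2:A}

Answer: 3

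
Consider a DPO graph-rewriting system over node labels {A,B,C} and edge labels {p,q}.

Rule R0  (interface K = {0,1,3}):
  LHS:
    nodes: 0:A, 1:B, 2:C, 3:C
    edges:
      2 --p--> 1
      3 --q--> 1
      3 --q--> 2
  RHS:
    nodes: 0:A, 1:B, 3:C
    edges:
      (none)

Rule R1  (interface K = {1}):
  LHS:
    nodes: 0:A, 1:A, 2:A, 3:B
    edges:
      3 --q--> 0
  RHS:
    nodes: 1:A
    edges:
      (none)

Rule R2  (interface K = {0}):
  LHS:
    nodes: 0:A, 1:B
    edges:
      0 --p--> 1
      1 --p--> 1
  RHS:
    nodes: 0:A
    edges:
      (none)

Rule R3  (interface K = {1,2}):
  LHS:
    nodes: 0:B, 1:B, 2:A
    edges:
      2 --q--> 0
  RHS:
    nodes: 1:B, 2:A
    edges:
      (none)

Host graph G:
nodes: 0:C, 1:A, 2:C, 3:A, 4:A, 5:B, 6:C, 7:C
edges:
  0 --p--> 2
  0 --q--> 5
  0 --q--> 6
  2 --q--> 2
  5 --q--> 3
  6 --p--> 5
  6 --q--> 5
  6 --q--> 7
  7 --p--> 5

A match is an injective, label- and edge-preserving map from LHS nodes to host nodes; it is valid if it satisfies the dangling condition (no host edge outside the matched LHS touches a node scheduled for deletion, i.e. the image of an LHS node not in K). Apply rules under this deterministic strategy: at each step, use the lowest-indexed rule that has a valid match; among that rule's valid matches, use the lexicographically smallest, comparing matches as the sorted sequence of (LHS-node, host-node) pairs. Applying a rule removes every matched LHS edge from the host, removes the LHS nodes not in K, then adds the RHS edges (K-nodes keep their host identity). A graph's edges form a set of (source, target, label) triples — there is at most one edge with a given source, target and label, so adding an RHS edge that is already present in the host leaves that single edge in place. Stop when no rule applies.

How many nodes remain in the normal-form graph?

[0] host  ⇒  8 nodes, 9 edges  {0-p->2 0-q->5 0-q->6 2-q->2 5-q->3 6-p->5 6-q->5 6-q->7 7-p->5}
[1] R0 @ {0↦1, 1↦5, 2↦7, 3↦6}  ⇒  7 nodes, 6 edges  {0-p->2 0-q->5 0-q->6 2-q->2 5-q->3 6-p->5}
[2] R0 @ {0↦1, 1↦5, 2↦6, 3↦0}  ⇒  6 nodes, 3 edges  {0-p->2 2-q->2 5-q->3}
[3] R1 @ {0↦3, 1↦1, 2↦4, 3↦5}  ⇒  3 nodes, 2 edges  {0-p->2 2-q->2}
halt: no rule applies after step 3
NF nodes: {0:C, 1:A, 2:C}

Answer: 3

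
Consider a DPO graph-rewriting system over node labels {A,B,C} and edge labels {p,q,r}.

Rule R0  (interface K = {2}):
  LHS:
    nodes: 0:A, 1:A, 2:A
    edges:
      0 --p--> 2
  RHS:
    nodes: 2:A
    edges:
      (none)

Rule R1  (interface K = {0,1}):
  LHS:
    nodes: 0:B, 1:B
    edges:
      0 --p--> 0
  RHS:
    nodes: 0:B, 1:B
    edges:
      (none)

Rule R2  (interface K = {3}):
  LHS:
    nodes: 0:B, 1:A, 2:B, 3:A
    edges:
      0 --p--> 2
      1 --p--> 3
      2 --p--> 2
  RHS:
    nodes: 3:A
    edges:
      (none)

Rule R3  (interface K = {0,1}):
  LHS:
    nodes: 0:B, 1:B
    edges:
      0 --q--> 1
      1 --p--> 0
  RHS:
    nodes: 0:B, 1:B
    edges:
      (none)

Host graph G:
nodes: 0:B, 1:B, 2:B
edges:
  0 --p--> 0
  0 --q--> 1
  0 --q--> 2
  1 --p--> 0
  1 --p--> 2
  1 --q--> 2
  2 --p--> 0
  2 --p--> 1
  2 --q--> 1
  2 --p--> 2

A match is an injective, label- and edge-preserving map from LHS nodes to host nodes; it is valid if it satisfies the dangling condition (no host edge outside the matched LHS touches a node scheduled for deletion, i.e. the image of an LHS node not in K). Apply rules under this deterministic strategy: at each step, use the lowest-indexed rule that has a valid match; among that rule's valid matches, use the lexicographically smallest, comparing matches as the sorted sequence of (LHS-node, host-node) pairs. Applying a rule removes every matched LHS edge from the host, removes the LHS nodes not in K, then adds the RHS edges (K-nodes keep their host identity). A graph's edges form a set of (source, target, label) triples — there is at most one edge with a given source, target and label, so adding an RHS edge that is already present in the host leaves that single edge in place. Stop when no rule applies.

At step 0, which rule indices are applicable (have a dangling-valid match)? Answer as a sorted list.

R0: no valid match — LHS pattern not found
R1: 4 valid matches — {0↦0, 1↦1}, {0↦0, 1↦2}, {0↦2, 1↦0} (+1 more)
R2: no valid match — LHS pattern not found
R3: 4 valid matches — {0↦0, 1↦1}, {0↦0, 1↦2}, {0↦1, 1↦2} (+1 more)

Answer: [R1,R3]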